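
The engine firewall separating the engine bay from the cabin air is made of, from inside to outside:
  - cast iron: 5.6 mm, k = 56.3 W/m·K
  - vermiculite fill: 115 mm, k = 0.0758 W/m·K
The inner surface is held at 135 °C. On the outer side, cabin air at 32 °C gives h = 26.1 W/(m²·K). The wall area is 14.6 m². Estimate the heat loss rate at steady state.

Q ≈ 967 W

Series thermal resistances:
R_cast iron = L/(kA) = 0.0056/(56.3×14.6) = 6.813×10^-6 K/W
R_vermiculite fill = L/(kA) = 0.115/(0.0758×14.6) = 0.1039 K/W
R_outer film = 1/(h_o·A) = 1/(26.1×14.6) = 0.002624 K/W
R_total = 0.1065 K/W
Q = ΔT / R_total = 103 / 0.1065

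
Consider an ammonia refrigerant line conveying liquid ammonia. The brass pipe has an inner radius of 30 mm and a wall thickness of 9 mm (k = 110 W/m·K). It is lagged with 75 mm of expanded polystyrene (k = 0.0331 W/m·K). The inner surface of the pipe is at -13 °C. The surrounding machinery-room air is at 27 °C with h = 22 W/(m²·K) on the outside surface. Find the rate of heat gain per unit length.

q′ ≈ 7.66 W/m

Radial resistances (cylindrical: R_cond = ln(r_o/r_i)/(2πkL), R_conv = 1/(h·2πrL)):
R_brass pipe wall = ln(39/30)/(2π×110×1) = 3.796×10^-4 K/W
R_expanded polystyrene = ln(114/39)/(2π×0.0331×1) = 5.158 K/W
R_outer film = 1/(h_o·2πr_oL) = 1/(22×2π×0.114×1) = 0.06346 K/W
R_total = 5.221 K/W
Q = ΔT/R_total = 40/5.221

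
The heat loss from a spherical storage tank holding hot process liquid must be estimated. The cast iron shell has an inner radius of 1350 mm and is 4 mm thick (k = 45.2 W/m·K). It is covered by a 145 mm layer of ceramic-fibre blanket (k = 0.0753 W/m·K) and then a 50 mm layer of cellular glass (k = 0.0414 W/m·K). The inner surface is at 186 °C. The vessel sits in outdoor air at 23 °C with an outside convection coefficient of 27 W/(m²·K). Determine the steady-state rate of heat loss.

Spherical conduction: R = (1/r_in − 1/r_out)/(4πk) per layer; series-sum.
R_cast iron shell = (1/1.35 − 1/1.354)/(4π×45.2) = 3.853×10^-6 K/W
R_ceramic-fibre blanket = (1/1.354 − 1/1.499)/(4π×0.0753) = 0.0755 K/W
R_cellular glass = (1/1.499 − 1/1.549)/(4π×0.0414) = 0.04139 K/W
R_outer film = 1/(h·4πr_o²) = 1/(27×4π×1.549²) = 0.001228 K/W
R_total = 0.1181 K/W
Q = ΔT/R_total = 163/0.1181

Q ≈ 1380 W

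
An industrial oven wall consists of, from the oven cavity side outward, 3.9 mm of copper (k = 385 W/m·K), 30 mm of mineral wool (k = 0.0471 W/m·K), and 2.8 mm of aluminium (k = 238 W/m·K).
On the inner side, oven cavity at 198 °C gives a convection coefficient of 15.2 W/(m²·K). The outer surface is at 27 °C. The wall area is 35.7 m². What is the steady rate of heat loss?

Model the wall as resistances in series:
R_inner film = 1/(h_i·A) = 1/(15.2×35.7) = 0.001843 K/W
R_copper = L/(kA) = 0.0039/(385×35.7) = 2.837×10^-7 K/W
R_mineral wool = L/(kA) = 0.03/(0.0471×35.7) = 0.01784 K/W
R_aluminium = L/(kA) = 0.0028/(238×35.7) = 3.295×10^-7 K/W
R_total = 0.01968 K/W
Q = ΔT / R_total = 171 / 0.01968

Q ≈ 8690 W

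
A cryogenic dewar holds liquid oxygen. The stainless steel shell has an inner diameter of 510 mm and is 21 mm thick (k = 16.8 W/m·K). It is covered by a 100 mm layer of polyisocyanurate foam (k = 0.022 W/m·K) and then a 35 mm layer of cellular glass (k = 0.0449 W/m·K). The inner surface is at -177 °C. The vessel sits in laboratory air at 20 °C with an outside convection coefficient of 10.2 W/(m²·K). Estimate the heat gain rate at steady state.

For a spherical shell R = (1/r₁ − 1/r₂)/(4πk); film R = 1/(h·4πr²). In series:
R_stainless steel shell = (1/0.255 − 1/0.276)/(4π×16.8) = 0.001413 K/W
R_polyisocyanurate foam = (1/0.276 − 1/0.376)/(4π×0.022) = 3.486 K/W
R_cellular glass = (1/0.376 − 1/0.411)/(4π×0.0449) = 0.4014 K/W
R_outer film = 1/(h·4πr_o²) = 1/(10.2×4π×0.411²) = 0.04619 K/W
R_total = 3.935 K/W
Q = ΔT/R_total = 197/3.935

Q ≈ 50.1 W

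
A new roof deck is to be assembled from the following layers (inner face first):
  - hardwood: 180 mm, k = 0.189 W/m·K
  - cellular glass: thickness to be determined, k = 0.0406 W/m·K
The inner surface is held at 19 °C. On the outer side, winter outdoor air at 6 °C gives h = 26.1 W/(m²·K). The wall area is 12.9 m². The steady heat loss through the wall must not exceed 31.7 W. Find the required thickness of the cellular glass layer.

Model the wall as resistances in series:
R_hardwood = L/(kA) = 0.18/(0.189×12.9) = 0.07383 K/W
R_outer film = 1/(h_o·A) = 1/(26.1×12.9) = 0.00297 K/W
Sum of the known resistances R_other = 0.0768 K/W
Required total resistance R_tot = ΔT/Q_allow = 13/31.7 = 0.4101 K/W
R_cellular glass = R_tot − R_other = 0.3333 K/W
L = R·k·A = 0.3333×0.0406×12.9

L ≈ 175 mm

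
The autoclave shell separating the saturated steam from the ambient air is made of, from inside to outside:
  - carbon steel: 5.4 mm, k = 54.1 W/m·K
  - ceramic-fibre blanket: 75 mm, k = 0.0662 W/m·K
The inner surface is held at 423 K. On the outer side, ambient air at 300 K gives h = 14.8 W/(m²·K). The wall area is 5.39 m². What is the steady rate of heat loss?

Series thermal resistances:
R_carbon steel = L/(kA) = 0.0054/(54.1×5.39) = 1.852×10^-5 K/W
R_ceramic-fibre blanket = L/(kA) = 0.075/(0.0662×5.39) = 0.2102 K/W
R_outer film = 1/(h_o·A) = 1/(14.8×5.39) = 0.01254 K/W
R_total = 0.2227 K/W
Q = ΔT / R_total = 123 / 0.2227

Q ≈ 552 W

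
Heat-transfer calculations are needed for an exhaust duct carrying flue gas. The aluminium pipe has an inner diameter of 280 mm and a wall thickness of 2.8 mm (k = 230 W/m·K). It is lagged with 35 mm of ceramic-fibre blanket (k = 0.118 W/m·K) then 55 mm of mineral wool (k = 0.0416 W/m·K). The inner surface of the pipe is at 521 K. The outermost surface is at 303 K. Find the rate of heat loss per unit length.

q′ ≈ 164 W/m

Cylindrical conduction, so R = ln(r₂/r₁)/(2πkL) per layer, in series:
R_aluminium pipe wall = ln(142.8/140)/(2π×230×1) = 1.37×10^-5 K/W
R_ceramic-fibre blanket = ln(177.8/142.8)/(2π×0.118×1) = 0.2957 K/W
R_mineral wool = ln(232.8/177.8)/(2π×0.0416×1) = 1.031 K/W
R_total = 1.327 K/W
Q = ΔT/R_total = 218/1.327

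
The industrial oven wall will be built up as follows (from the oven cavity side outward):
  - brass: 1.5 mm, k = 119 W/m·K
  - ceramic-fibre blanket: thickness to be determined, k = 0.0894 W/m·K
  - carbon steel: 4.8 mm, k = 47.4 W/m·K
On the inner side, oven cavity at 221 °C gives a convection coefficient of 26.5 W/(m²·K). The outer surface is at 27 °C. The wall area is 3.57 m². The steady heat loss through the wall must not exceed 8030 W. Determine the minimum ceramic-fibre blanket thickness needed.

L ≈ 4.33 mm

Model the wall as resistances in series:
R_inner film = 1/(h_i·A) = 1/(26.5×3.57) = 0.01057 K/W
R_brass = L/(kA) = 0.0015/(119×3.57) = 3.531×10^-6 K/W
R_carbon steel = L/(kA) = 0.0048/(47.4×3.57) = 2.837×10^-5 K/W
Sum of the known resistances R_other = 0.0106 K/W
Required total resistance R_tot = ΔT/Q_allow = 194/8030 = 0.02416 K/W
R_ceramic-fibre blanket = R_tot − R_other = 0.01356 K/W
L = R·k·A = 0.01356×0.0894×3.57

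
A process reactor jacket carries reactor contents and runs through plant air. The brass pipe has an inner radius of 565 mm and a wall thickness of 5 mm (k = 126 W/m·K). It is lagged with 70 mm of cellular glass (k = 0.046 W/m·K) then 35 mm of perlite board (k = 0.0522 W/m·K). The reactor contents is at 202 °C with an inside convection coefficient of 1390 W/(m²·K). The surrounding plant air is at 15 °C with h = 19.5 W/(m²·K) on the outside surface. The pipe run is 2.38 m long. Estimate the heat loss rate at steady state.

Q ≈ 773 W

For a radial system each layer contributes R = ln(r_out/r_in)/(2πkL); films add R = 1/(hA).
R_inner film = 1/(h_i·2πr₁L) = 1/(1390×2π×0.565×2.38) = 8.515×10^-5 K/W
R_brass pipe wall = ln(570/565)/(2π×126×2.38) = 4.676×10^-6 K/W
R_cellular glass = ln(640/570)/(2π×0.046×2.38) = 0.1684 K/W
R_perlite board = ln(675/640)/(2π×0.0522×2.38) = 0.06821 K/W
R_outer film = 1/(h_o·2πr_oL) = 1/(19.5×2π×0.675×2.38) = 0.00508 K/W
R_total = 0.2418 K/W
Q = ΔT/R_total = 187/0.2418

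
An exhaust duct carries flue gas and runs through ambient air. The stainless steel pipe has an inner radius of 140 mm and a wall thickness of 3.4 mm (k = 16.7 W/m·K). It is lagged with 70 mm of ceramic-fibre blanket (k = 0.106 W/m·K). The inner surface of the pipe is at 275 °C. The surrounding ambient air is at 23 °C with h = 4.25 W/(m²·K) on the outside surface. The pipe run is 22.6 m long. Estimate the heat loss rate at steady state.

Cylindrical conduction, so R = ln(r₂/r₁)/(2πkL) per layer, in series:
R_stainless steel pipe wall = ln(143.4/140)/(2π×16.7×22.6) = 1.012×10^-5 K/W
R_ceramic-fibre blanket = ln(213.4/143.4)/(2π×0.106×22.6) = 0.02641 K/W
R_outer film = 1/(h_o·2πr_oL) = 1/(4.25×2π×0.2134×22.6) = 0.007765 K/W
R_total = 0.03419 K/W
Q = ΔT/R_total = 252/0.03419

Q ≈ 7370 W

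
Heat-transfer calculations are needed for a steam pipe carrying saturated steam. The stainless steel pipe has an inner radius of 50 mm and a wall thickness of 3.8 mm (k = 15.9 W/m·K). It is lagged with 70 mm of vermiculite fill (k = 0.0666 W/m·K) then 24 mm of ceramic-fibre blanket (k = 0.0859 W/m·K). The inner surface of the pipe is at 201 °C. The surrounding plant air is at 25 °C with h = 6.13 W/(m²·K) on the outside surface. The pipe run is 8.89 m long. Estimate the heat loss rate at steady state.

For a radial system each layer contributes R = ln(r_out/r_in)/(2πkL); films add R = 1/(hA).
R_stainless steel pipe wall = ln(53.8/50)/(2π×15.9×8.89) = 8.248×10^-5 K/W
R_vermiculite fill = ln(123.8/53.8)/(2π×0.0666×8.89) = 0.224 K/W
R_ceramic-fibre blanket = ln(147.8/123.8)/(2π×0.0859×8.89) = 0.03693 K/W
R_outer film = 1/(h_o·2πr_oL) = 1/(6.13×2π×0.1478×8.89) = 0.01976 K/W
R_total = 0.2808 K/W
Q = ΔT/R_total = 176/0.2808

Q ≈ 627 W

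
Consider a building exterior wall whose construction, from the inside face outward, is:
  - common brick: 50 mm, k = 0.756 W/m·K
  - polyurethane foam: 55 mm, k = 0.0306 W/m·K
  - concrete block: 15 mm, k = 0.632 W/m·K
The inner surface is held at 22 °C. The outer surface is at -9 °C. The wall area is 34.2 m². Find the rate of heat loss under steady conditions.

Q ≈ 562 W

Using the resistance-network approach (series):
R_common brick = L/(kA) = 0.05/(0.756×34.2) = 0.001934 K/W
R_polyurethane foam = L/(kA) = 0.055/(0.0306×34.2) = 0.05256 K/W
R_concrete block = L/(kA) = 0.015/(0.632×34.2) = 6.94×10^-4 K/W
R_total = 0.05518 K/W
Q = ΔT / R_total = 31 / 0.05518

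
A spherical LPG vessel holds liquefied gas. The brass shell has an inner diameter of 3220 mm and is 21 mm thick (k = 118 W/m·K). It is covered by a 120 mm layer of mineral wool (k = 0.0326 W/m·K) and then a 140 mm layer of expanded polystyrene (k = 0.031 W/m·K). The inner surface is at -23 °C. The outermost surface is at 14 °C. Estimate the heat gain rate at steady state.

Each spherical layer contributes R = (1/r_i − 1/r_o)/(4πk):
R_brass shell = (1/1.61 − 1/1.631)/(4π×118) = 5.393×10^-6 K/W
R_mineral wool = (1/1.631 − 1/1.751)/(4π×0.0326) = 0.1026 K/W
R_expanded polystyrene = (1/1.751 − 1/1.891)/(4π×0.031) = 0.1085 K/W
R_total = 0.2111 K/W
Q = ΔT/R_total = 37/0.2111

Q ≈ 175 W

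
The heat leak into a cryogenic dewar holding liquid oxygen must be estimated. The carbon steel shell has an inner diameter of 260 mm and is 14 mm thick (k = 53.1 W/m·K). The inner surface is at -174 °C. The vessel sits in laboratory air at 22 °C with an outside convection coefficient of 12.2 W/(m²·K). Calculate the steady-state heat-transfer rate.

Each spherical layer contributes R = (1/r_i − 1/r_o)/(4πk):
R_carbon steel shell = (1/0.13 − 1/0.144)/(4π×53.1) = 0.001121 K/W
R_outer film = 1/(h·4πr_o²) = 1/(12.2×4π×0.144²) = 0.3146 K/W
R_total = 0.3157 K/W
Q = ΔT/R_total = 196/0.3157

Q ≈ 621 W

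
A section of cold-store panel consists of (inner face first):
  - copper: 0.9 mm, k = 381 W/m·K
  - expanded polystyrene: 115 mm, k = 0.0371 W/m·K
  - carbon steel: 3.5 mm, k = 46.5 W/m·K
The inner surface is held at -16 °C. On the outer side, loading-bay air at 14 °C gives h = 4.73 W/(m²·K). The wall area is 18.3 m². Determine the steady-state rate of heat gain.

Q ≈ 166 W

Thermal resistances in series:
R_copper = L/(kA) = 0.0009/(381×18.3) = 1.291×10^-7 K/W
R_expanded polystyrene = L/(kA) = 0.115/(0.0371×18.3) = 0.1694 K/W
R_carbon steel = L/(kA) = 0.0035/(46.5×18.3) = 4.113×10^-6 K/W
R_outer film = 1/(h_o·A) = 1/(4.73×18.3) = 0.01155 K/W
R_total = 0.1809 K/W
Q = ΔT / R_total = 30 / 0.1809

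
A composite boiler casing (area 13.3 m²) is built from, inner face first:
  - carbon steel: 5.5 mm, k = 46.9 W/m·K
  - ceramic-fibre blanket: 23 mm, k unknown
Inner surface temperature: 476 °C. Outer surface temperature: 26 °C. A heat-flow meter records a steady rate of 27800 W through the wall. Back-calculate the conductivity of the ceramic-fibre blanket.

k ≈ 0.107 W/(m·K)

Treating each layer as a thermal resistance in series:
R_carbon steel = L/(kA) = 0.0055/(46.9×13.3) = 8.817×10^-6 K/W
Sum of known resistances R_other = 8.817×10^-6 K/W
Total R = ΔT/Q = 450/27800 = 0.01619 K/W
R_ceramic-fibre blanket = R_total − R_other = 0.01618 K/W
k = L/(R·A) = 0.023/(0.01618×13.3)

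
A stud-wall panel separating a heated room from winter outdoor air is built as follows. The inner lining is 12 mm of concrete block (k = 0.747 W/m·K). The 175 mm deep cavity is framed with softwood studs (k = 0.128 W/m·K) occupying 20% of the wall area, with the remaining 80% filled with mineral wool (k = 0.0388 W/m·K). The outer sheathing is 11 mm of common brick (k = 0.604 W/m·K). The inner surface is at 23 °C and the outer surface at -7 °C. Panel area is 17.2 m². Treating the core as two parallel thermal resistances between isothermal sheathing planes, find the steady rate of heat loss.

Sheathing layers in series; stud and cavity paths in parallel between them.
R_inner = 0.012/(0.747×17.2) = 9.34×10^-4 K/W
R_stud  = 0.175/(0.128×0.2×17.2) = 0.3974 K/W
R_cav   = 0.175/(0.0388×0.8×17.2) = 0.3278 K/W
1/R_core = 1/R_stud + 1/R_cav → R_core = 0.1796 K/W
R_outer = 0.011/(0.604×17.2) = 0.001059 K/W
R_total = 0.1816 K/W
Q = ΔT/R_total = 30/0.1816

Q ≈ 165 W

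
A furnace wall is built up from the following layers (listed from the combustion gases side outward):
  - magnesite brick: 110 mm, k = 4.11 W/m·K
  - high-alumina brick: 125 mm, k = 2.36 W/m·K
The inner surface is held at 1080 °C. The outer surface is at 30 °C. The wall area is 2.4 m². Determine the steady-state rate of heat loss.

Q ≈ 31600 W

Thermal resistances in series:
R_magnesite brick = L/(kA) = 0.11/(4.11×2.4) = 0.01115 K/W
R_high-alumina brick = L/(kA) = 0.125/(2.36×2.4) = 0.02207 K/W
R_total = 0.03322 K/W
Q = ΔT / R_total = 1050 / 0.03322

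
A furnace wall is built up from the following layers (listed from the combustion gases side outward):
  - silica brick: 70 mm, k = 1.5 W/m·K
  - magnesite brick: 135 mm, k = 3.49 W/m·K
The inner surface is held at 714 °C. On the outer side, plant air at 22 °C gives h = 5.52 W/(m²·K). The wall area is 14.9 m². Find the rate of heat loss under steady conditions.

Q ≈ 38700 W

Thermal resistances in series:
R_silica brick = L/(kA) = 0.07/(1.5×14.9) = 0.003132 K/W
R_magnesite brick = L/(kA) = 0.135/(3.49×14.9) = 0.002596 K/W
R_outer film = 1/(h_o·A) = 1/(5.52×14.9) = 0.01216 K/W
R_total = 0.01789 K/W
Q = ΔT / R_total = 692 / 0.01789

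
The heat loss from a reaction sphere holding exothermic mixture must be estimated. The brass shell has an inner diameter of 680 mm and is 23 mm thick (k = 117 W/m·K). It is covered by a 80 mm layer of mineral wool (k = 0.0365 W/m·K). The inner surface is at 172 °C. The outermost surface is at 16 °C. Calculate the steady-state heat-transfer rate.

Q ≈ 144 W

Radial (spherical) resistances in series:
R_brass shell = (1/0.34 − 1/0.363)/(4π×117) = 1.267×10^-4 K/W
R_mineral wool = (1/0.363 − 1/0.443)/(4π×0.0365) = 1.085 K/W
R_total = 1.085 K/W
Q = ΔT/R_total = 156/1.085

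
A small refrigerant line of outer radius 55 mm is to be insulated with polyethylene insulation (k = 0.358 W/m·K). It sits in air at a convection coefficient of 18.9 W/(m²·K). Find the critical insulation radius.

For a cylinder r_cr = k/h = 0.358/18.9
r_cr = 18.9 mm; since the bare radius (55 mm) is above r_cr, any added insulation will reduce heat loss.

r_cr ≈ 18.9 mm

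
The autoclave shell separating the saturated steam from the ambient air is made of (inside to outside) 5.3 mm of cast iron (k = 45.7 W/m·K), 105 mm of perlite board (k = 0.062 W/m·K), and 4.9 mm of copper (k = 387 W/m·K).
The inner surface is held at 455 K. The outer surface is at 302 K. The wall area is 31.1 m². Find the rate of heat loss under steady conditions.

Q ≈ 2810 W

Treating each layer as a thermal resistance in series:
R_cast iron = L/(kA) = 0.0053/(45.7×31.1) = 3.729×10^-6 K/W
R_perlite board = L/(kA) = 0.105/(0.062×31.1) = 0.05445 K/W
R_copper = L/(kA) = 0.0049/(387×31.1) = 4.071×10^-7 K/W
R_total = 0.05446 K/W
Q = ΔT / R_total = 153 / 0.05446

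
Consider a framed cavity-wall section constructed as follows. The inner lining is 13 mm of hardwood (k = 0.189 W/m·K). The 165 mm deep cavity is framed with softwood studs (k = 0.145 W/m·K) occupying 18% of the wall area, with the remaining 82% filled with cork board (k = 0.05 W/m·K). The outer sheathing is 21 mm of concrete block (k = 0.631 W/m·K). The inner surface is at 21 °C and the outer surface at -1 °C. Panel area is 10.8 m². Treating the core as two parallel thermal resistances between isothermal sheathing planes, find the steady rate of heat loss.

Q ≈ 92.8 W

Sheathing layers in series; stud and cavity paths in parallel between them.
R_inner = 0.013/(0.189×10.8) = 0.006369 K/W
R_stud  = 0.165/(0.145×0.18×10.8) = 0.5854 K/W
R_cav   = 0.165/(0.05×0.82×10.8) = 0.3726 K/W
1/R_core = 1/R_stud + 1/R_cav → R_core = 0.2277 K/W
R_outer = 0.021/(0.631×10.8) = 0.003082 K/W
R_total = 0.2371 K/W
Q = ΔT/R_total = 22/0.2371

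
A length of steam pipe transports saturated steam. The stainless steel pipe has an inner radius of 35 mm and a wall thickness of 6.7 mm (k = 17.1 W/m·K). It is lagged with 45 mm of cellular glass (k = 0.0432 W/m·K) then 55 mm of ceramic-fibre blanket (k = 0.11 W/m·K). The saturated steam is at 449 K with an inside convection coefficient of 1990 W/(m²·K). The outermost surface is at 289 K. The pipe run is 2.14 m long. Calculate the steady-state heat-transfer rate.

Per-layer cylindrical resistances, series-summed:
R_inner film = 1/(h_i·2πr₁L) = 1/(1990×2π×0.035×2.14) = 0.001068 K/W
R_stainless steel pipe wall = ln(41.7/35)/(2π×17.1×2.14) = 7.618×10^-4 K/W
R_cellular glass = ln(86.7/41.7)/(2π×0.0432×2.14) = 1.26 K/W
R_ceramic-fibre blanket = ln(141.7/86.7)/(2π×0.11×2.14) = 0.3321 K/W
R_total = 1.594 K/W
Q = ΔT/R_total = 160/1.594

Q ≈ 100 W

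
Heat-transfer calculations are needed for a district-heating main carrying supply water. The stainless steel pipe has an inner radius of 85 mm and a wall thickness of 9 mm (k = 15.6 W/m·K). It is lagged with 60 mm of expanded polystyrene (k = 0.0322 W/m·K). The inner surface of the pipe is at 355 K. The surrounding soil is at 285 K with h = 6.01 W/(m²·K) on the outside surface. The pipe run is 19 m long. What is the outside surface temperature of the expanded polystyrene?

T ≈ 290 K

Per-layer cylindrical resistances, series-summed:
R_stainless steel pipe wall = ln(94/85)/(2π×15.6×19) = 5.404×10^-5 K/W
R_expanded polystyrene = ln(154/94)/(2π×0.0322×19) = 0.1284 K/W
R_outer film = 1/(h_o·2πr_oL) = 1/(6.01×2π×0.154×19) = 0.00905 K/W
R_total = 0.1375 K/W
Q = ΔT/R_total = 70/0.1375
Q = 509 W
T_interface = T_inner − Q·ΣR(inner→interface) = 355 − 509×0.1285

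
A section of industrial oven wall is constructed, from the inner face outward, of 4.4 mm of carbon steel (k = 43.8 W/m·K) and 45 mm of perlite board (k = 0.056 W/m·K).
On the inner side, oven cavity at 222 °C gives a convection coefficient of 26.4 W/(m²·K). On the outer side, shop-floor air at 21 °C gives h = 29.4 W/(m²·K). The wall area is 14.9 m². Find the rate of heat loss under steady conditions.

Q ≈ 3420 W

Model the wall as resistances in series:
R_inner film = 1/(h_i·A) = 1/(26.4×14.9) = 0.002542 K/W
R_carbon steel = L/(kA) = 0.0044/(43.8×14.9) = 6.742×10^-6 K/W
R_perlite board = L/(kA) = 0.045/(0.056×14.9) = 0.05393 K/W
R_outer film = 1/(h_o·A) = 1/(29.4×14.9) = 0.002283 K/W
R_total = 0.05876 K/W
Q = ΔT / R_total = 201 / 0.05876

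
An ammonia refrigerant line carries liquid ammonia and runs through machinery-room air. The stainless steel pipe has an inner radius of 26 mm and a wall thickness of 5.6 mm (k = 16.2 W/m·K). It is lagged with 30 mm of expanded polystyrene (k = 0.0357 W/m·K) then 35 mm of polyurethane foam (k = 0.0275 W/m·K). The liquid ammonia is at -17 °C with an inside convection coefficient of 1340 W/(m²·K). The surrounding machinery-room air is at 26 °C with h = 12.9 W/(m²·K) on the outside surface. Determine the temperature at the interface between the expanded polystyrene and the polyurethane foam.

Per-layer cylindrical resistances, series-summed:
R_inner film = 1/(h_i·2πr₁L) = 1/(1340×2π×0.026×1) = 0.004568 K/W
R_stainless steel pipe wall = ln(31.6/26)/(2π×16.2×1) = 0.001916 K/W
R_expanded polystyrene = ln(61.6/31.6)/(2π×0.0357×1) = 2.976 K/W
R_polyurethane foam = ln(96.6/61.6)/(2π×0.0275×1) = 2.604 K/W
R_outer film = 1/(h_o·2πr_oL) = 1/(12.9×2π×0.0966×1) = 0.1277 K/W
R_total = 5.714 K/W
Q = ΔT/R_total = 43/5.714
Q = 7.53 W/m
T_interface = T_inner + Q·ΣR(inner→interface) = -17 + 7.53×2.982

T ≈ 5.44 °C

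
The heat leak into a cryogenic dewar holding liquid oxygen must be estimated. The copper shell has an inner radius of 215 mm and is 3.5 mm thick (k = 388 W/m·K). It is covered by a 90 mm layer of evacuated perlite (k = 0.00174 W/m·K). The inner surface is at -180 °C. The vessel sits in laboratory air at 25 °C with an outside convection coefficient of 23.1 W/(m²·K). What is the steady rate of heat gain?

Q ≈ 3.36 W

Each spherical layer contributes R = (1/r_i − 1/r_o)/(4πk):
R_copper shell = (1/0.215 − 1/0.2185)/(4π×388) = 1.528×10^-5 K/W
R_evacuated perlite = (1/0.2185 − 1/0.3085)/(4π×0.00174) = 61.06 K/W
R_outer film = 1/(h·4πr_o²) = 1/(23.1×4π×0.3085²) = 0.0362 K/W
R_total = 61.1 K/W
Q = ΔT/R_total = 205/61.1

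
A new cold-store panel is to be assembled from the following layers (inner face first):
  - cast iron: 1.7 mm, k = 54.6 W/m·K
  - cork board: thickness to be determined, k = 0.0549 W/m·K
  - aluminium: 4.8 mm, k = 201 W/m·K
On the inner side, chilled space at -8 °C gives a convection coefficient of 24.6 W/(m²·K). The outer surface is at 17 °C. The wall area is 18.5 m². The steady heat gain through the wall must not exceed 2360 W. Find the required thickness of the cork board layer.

L ≈ 8.52 mm

Treating each layer as a thermal resistance in series:
R_inner film = 1/(h_i·A) = 1/(24.6×18.5) = 0.002197 K/W
R_cast iron = L/(kA) = 0.0017/(54.6×18.5) = 1.683×10^-6 K/W
R_aluminium = L/(kA) = 0.0048/(201×18.5) = 1.291×10^-6 K/W
Sum of the known resistances R_other = 0.0022 K/W
Required total resistance R_tot = ΔT/Q_allow = 25/2360 = 0.01059 K/W
R_cork board = R_tot − R_other = 0.008393 K/W
L = R·k·A = 0.008393×0.0549×18.5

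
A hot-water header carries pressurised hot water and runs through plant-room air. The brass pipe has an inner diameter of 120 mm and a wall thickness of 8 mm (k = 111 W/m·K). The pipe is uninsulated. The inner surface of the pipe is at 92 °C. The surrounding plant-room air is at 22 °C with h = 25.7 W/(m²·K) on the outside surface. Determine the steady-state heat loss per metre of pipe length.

Treating each annulus and film as a series resistance:
R_brass pipe wall = ln(68/60)/(2π×111×1) = 1.795×10^-4 K/W
R_outer film = 1/(h_o·2πr_oL) = 1/(25.7×2π×0.068×1) = 0.09107 K/W
R_total = 0.09125 K/W
Q = ΔT/R_total = 70/0.09125

q′ ≈ 767 W/m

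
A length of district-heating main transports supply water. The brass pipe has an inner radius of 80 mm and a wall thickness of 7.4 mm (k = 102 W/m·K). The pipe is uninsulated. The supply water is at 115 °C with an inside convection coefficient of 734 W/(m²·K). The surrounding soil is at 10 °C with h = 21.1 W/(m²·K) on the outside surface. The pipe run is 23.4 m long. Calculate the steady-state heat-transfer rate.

Per-layer cylindrical resistances, series-summed:
R_inner film = 1/(h_i·2πr₁L) = 1/(734×2π×0.08×23.4) = 1.158×10^-4 K/W
R_brass pipe wall = ln(87.4/80)/(2π×102×23.4) = 5.899×10^-6 K/W
R_outer film = 1/(h_o·2πr_oL) = 1/(21.1×2π×0.0874×23.4) = 0.003688 K/W
R_total = 0.00381 K/W
Q = ΔT/R_total = 105/0.00381

Q ≈ 27600 W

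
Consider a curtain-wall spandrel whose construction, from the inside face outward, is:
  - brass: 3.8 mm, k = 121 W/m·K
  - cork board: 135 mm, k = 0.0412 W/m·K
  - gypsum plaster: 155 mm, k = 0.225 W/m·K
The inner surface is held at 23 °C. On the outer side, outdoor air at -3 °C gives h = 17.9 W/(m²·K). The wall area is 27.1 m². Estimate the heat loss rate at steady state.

Q ≈ 175 W

Thermal resistances in series:
R_brass = L/(kA) = 0.0038/(121×27.1) = 1.159×10^-6 K/W
R_cork board = L/(kA) = 0.135/(0.0412×27.1) = 0.1209 K/W
R_gypsum plaster = L/(kA) = 0.155/(0.225×27.1) = 0.02542 K/W
R_outer film = 1/(h_o·A) = 1/(17.9×27.1) = 0.002061 K/W
R_total = 0.1484 K/W
Q = ΔT / R_total = 26 / 0.1484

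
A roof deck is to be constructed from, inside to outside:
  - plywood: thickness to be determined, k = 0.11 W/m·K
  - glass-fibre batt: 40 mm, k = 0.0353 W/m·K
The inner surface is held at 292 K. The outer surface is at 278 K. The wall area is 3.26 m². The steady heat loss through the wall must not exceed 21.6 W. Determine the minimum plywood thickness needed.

Model the wall as resistances in series:
R_glass-fibre batt = L/(kA) = 0.04/(0.0353×3.26) = 0.3476 K/W
Sum of the known resistances R_other = 0.3476 K/W
Required total resistance R_tot = ΔT/Q_allow = 14/21.6 = 0.6481 K/W
R_plywood = R_tot − R_other = 0.3006 K/W
L = R·k·A = 0.3006×0.11×3.26

L ≈ 108 mm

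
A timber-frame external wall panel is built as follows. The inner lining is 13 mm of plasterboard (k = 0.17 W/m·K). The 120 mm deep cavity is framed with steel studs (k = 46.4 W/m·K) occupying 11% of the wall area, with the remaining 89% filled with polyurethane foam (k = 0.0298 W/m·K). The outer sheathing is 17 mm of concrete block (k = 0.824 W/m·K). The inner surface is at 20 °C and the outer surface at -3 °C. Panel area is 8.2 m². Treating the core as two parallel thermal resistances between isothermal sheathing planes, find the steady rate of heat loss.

Q ≈ 1570 W

Sheathing layers in series; stud and cavity paths in parallel between them.
R_inner = 0.013/(0.17×8.2) = 0.009326 K/W
R_stud  = 0.12/(46.4×0.11×8.2) = 0.002867 K/W
R_cav   = 0.12/(0.0298×0.89×8.2) = 0.5518 K/W
1/R_core = 1/R_stud + 1/R_cav → R_core = 0.002852 K/W
R_outer = 0.017/(0.824×8.2) = 0.002516 K/W
R_total = 0.01469 K/W
Q = ΔT/R_total = 23/0.01469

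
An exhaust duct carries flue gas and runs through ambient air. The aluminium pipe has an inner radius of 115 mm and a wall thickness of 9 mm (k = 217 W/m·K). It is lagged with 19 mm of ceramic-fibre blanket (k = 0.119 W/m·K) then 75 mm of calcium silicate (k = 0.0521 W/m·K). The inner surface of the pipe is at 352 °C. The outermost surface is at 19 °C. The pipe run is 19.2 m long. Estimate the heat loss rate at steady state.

For a radial system each layer contributes R = ln(r_out/r_in)/(2πkL); films add R = 1/(hA).
R_aluminium pipe wall = ln(124/115)/(2π×217×19.2) = 2.878×10^-6 K/W
R_ceramic-fibre blanket = ln(143/124)/(2π×0.119×19.2) = 0.009931 K/W
R_calcium silicate = ln(218/143)/(2π×0.0521×19.2) = 0.06709 K/W
R_total = 0.07702 K/W
Q = ΔT/R_total = 333/0.07702

Q ≈ 4320 W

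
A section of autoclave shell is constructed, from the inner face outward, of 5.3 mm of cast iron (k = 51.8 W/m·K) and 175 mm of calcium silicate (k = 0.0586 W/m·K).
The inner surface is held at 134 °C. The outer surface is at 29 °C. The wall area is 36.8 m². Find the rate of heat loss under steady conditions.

Q ≈ 1290 W

Model the wall as resistances in series:
R_cast iron = L/(kA) = 0.0053/(51.8×36.8) = 2.78×10^-6 K/W
R_calcium silicate = L/(kA) = 0.175/(0.0586×36.8) = 0.08115 K/W
R_total = 0.08115 K/W
Q = ΔT / R_total = 105 / 0.08115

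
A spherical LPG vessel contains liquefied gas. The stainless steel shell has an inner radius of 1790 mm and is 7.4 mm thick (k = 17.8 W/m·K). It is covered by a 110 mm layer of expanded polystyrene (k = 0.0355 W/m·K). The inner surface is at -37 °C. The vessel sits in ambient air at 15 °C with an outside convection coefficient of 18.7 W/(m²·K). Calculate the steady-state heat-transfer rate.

Q ≈ 711 W

Radial (spherical) resistances in series:
R_stainless steel shell = (1/1.79 − 1/1.7974)/(4π×17.8) = 1.028×10^-5 K/W
R_expanded polystyrene = (1/1.7974 − 1/1.9074)/(4π×0.0355) = 0.07192 K/W
R_outer film = 1/(h·4πr_o²) = 1/(18.7×4π×1.9074²) = 0.00117 K/W
R_total = 0.0731 K/W
Q = ΔT/R_total = 52/0.0731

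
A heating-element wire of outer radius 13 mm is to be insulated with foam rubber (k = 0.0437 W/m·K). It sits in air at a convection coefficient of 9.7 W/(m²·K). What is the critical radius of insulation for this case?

For a cylinder r_cr = k/h = 0.0437/9.7
r_cr = 4.51 mm; since the bare radius (13 mm) is above r_cr, any added insulation will reduce heat loss.

r_cr ≈ 4.51 mm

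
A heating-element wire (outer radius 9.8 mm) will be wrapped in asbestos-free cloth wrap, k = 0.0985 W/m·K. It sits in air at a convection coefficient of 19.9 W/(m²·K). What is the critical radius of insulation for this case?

For a cylinder r_cr = k/h = 0.0985/19.9
r_cr = 4.95 mm; since the bare radius (9.8 mm) is above r_cr, any added insulation will reduce heat loss.

r_cr ≈ 4.95 mm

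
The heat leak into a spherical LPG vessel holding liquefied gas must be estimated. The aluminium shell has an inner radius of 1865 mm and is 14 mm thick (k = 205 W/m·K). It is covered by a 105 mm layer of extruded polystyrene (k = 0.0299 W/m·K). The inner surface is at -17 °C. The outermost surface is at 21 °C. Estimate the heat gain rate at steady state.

Q ≈ 507 W

Each spherical layer contributes R = (1/r_i − 1/r_o)/(4πk):
R_aluminium shell = (1/1.865 − 1/1.879)/(4π×205) = 1.551×10^-6 K/W
R_extruded polystyrene = (1/1.879 − 1/1.984)/(4π×0.0299) = 0.07496 K/W
R_total = 0.07496 K/W
Q = ΔT/R_total = 38/0.07496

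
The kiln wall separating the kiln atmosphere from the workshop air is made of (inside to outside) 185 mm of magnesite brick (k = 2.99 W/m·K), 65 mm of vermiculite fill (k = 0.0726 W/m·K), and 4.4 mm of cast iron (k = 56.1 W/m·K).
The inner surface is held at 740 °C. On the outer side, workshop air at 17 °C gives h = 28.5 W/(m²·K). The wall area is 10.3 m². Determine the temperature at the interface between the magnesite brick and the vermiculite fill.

T ≈ 695 °C

Treating each layer as a thermal resistance in series:
R_magnesite brick = L/(kA) = 0.185/(2.99×10.3) = 0.006007 K/W
R_vermiculite fill = L/(kA) = 0.065/(0.0726×10.3) = 0.08692 K/W
R_cast iron = L/(kA) = 0.0044/(56.1×10.3) = 7.615×10^-6 K/W
R_outer film = 1/(h_o·A) = 1/(28.5×10.3) = 0.003407 K/W
R_total = 0.09635 K/W;  Q = ΔT/R_total = 723/0.09635 = 7504 W
T_interface = T_inner − Q·ΣR(inner→interface) = 740 − 7500×0.006007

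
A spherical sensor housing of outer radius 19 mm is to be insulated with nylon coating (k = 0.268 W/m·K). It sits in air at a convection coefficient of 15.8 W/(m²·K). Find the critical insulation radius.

For a sphere r_cr = 2k/h = 2×0.268/15.8
r_cr = 33.9 mm; since the bare radius (19 mm) is below r_cr, adding a thin layer of insulation will *increase* heat loss.

r_cr ≈ 33.9 mm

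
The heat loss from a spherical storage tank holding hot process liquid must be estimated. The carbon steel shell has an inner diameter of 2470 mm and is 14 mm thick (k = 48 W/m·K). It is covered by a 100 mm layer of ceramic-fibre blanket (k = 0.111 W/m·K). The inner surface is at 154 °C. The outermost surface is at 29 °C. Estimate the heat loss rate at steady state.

For a spherical shell R = (1/r₁ − 1/r₂)/(4πk); film R = 1/(h·4πr²). In series:
R_carbon steel shell = (1/1.235 − 1/1.249)/(4π×48) = 1.505×10^-5 K/W
R_ceramic-fibre blanket = (1/1.249 − 1/1.349)/(4π×0.111) = 0.04255 K/W
R_total = 0.04256 K/W
Q = ΔT/R_total = 125/0.04256

Q ≈ 2940 W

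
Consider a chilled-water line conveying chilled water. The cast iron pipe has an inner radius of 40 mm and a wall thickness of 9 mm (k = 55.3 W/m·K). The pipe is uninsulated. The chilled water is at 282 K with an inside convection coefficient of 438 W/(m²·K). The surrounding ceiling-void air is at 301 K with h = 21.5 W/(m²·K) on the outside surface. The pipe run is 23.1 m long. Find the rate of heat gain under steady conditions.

Treating each annulus and film as a series resistance:
R_inner film = 1/(h_i·2πr₁L) = 1/(438×2π×0.04×23.1) = 3.933×10^-4 K/W
R_cast iron pipe wall = ln(49/40)/(2π×55.3×23.1) = 2.528×10^-5 K/W
R_outer film = 1/(h_o·2πr_oL) = 1/(21.5×2π×0.049×23.1) = 0.00654 K/W
R_total = 0.006958 K/W
Q = ΔT/R_total = 19/0.006958

Q ≈ 2730 W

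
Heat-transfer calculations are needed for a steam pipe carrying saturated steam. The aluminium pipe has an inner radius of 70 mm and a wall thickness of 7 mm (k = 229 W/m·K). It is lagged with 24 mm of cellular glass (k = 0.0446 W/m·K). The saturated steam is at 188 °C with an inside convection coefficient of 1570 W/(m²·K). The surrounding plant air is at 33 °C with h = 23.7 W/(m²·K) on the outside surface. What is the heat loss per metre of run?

q′ ≈ 150 W/m

For a radial system each layer contributes R = ln(r_out/r_in)/(2πkL); films add R = 1/(hA).
R_inner film = 1/(h_i·2πr₁L) = 1/(1570×2π×0.07×1) = 0.001448 K/W
R_aluminium pipe wall = ln(77/70)/(2π×229×1) = 6.624×10^-5 K/W
R_cellular glass = ln(101/77)/(2π×0.0446×1) = 0.9682 K/W
R_outer film = 1/(h_o·2πr_oL) = 1/(23.7×2π×0.101×1) = 0.06649 K/W
R_total = 1.036 K/W
Q = ΔT/R_total = 155/1.036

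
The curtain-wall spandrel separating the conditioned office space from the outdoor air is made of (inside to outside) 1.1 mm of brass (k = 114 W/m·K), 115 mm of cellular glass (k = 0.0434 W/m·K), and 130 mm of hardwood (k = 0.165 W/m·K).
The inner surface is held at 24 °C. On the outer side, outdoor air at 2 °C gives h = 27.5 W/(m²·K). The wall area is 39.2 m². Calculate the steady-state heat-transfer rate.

Q ≈ 248 W

Thermal resistances in series:
R_brass = L/(kA) = 0.0011/(114×39.2) = 2.462×10^-7 K/W
R_cellular glass = L/(kA) = 0.115/(0.0434×39.2) = 0.0676 K/W
R_hardwood = L/(kA) = 0.13/(0.165×39.2) = 0.0201 K/W
R_outer film = 1/(h_o·A) = 1/(27.5×39.2) = 9.276×10^-4 K/W
R_total = 0.08862 K/W
Q = ΔT / R_total = 22 / 0.08862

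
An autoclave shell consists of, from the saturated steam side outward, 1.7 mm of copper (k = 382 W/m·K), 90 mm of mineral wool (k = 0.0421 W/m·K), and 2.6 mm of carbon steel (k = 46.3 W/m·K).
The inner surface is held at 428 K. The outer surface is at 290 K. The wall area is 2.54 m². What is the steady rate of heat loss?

Q ≈ 164 W

Treating each layer as a thermal resistance in series:
R_copper = L/(kA) = 0.0017/(382×2.54) = 1.752×10^-6 K/W
R_mineral wool = L/(kA) = 0.09/(0.0421×2.54) = 0.8416 K/W
R_carbon steel = L/(kA) = 0.0026/(46.3×2.54) = 2.211×10^-5 K/W
R_total = 0.8417 K/W
Q = ΔT / R_total = 138 / 0.8417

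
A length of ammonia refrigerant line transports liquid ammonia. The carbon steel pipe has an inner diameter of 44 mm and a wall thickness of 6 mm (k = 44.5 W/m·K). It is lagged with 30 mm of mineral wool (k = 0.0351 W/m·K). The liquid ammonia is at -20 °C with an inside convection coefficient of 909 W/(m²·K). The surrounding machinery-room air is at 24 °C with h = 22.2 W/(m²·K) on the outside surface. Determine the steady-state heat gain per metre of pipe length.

Treating each annulus and film as a series resistance:
R_inner film = 1/(h_i·2πr₁L) = 1/(909×2π×0.022×1) = 0.007959 K/W
R_carbon steel pipe wall = ln(28/22)/(2π×44.5×1) = 8.625×10^-4 K/W
R_mineral wool = ln(58/28)/(2π×0.0351×1) = 3.302 K/W
R_outer film = 1/(h_o·2πr_oL) = 1/(22.2×2π×0.058×1) = 0.1236 K/W
R_total = 3.434 K/W
Q = ΔT/R_total = 44/3.434

q′ ≈ 12.8 W/m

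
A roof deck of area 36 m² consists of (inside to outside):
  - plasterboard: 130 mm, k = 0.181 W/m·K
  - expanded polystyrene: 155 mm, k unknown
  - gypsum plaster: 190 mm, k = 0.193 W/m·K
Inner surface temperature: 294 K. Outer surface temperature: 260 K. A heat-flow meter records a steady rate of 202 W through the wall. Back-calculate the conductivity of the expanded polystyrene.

Thermal resistances in series:
R_plasterboard = L/(kA) = 0.13/(0.181×36) = 0.01995 K/W
R_gypsum plaster = L/(kA) = 0.19/(0.193×36) = 0.02735 K/W
Sum of known resistances R_other = 0.0473 K/W
Total R = ΔT/Q = 34/202 = 0.1683 K/W
R_expanded polystyrene = R_total − R_other = 0.121 K/W
k = L/(R·A) = 0.155/(0.121×36)

k ≈ 0.0356 W/(m·K)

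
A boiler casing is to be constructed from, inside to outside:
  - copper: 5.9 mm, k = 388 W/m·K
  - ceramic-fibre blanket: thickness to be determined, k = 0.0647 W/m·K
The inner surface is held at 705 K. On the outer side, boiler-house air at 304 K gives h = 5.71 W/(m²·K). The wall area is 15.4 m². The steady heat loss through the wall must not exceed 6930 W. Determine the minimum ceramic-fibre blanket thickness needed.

L ≈ 46.3 mm

Model the wall as resistances in series:
R_copper = L/(kA) = 0.0059/(388×15.4) = 9.874×10^-7 K/W
R_outer film = 1/(h_o·A) = 1/(5.71×15.4) = 0.01137 K/W
Sum of the known resistances R_other = 0.01137 K/W
Required total resistance R_tot = ΔT/Q_allow = 401/6930 = 0.05786 K/W
R_ceramic-fibre blanket = R_tot − R_other = 0.04649 K/W
L = R·k·A = 0.04649×0.0647×15.4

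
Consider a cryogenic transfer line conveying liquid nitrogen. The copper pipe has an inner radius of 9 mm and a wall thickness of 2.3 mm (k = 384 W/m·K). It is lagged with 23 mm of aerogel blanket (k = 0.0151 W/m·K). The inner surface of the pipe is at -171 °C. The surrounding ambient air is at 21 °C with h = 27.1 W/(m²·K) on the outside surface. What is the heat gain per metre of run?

q′ ≈ 16.2 W/m

Per-layer cylindrical resistances, series-summed:
R_copper pipe wall = ln(11.3/9)/(2π×384×1) = 9.432×10^-5 K/W
R_aerogel blanket = ln(34.3/11.3)/(2π×0.0151×1) = 11.7 K/W
R_outer film = 1/(h_o·2πr_oL) = 1/(27.1×2π×0.0343×1) = 0.1712 K/W
R_total = 11.87 K/W
Q = ΔT/R_total = 192/11.87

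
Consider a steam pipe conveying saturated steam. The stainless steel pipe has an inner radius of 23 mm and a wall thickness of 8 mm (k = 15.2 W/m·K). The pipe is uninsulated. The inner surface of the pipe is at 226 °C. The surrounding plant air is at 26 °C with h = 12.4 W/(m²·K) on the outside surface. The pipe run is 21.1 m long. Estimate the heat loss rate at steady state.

Cylindrical conduction, so R = ln(r₂/r₁)/(2πkL) per layer, in series:
R_stainless steel pipe wall = ln(31/23)/(2π×15.2×21.1) = 1.481×10^-4 K/W
R_outer film = 1/(h_o·2πr_oL) = 1/(12.4×2π×0.031×21.1) = 0.01962 K/W
R_total = 0.01977 K/W
Q = ΔT/R_total = 200/0.01977

Q ≈ 10100 W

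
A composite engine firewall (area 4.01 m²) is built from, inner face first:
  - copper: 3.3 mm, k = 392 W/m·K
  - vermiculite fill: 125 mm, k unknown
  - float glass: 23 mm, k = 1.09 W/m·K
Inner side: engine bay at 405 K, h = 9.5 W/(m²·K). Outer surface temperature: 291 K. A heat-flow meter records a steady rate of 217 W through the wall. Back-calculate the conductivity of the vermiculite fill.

Series thermal resistances:
R_inner film = 1/(h_i·A) = 1/(9.5×4.01) = 0.02625 K/W
R_copper = L/(kA) = 0.0033/(392×4.01) = 2.099×10^-6 K/W
R_float glass = L/(kA) = 0.023/(1.09×4.01) = 0.005262 K/W
Sum of known resistances R_other = 0.03151 K/W
Total R = ΔT/Q = 114/217 = 0.5253 K/W
R_vermiculite fill = R_total − R_other = 0.4938 K/W
k = L/(R·A) = 0.125/(0.4938×4.01)

k ≈ 0.0631 W/(m·K)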